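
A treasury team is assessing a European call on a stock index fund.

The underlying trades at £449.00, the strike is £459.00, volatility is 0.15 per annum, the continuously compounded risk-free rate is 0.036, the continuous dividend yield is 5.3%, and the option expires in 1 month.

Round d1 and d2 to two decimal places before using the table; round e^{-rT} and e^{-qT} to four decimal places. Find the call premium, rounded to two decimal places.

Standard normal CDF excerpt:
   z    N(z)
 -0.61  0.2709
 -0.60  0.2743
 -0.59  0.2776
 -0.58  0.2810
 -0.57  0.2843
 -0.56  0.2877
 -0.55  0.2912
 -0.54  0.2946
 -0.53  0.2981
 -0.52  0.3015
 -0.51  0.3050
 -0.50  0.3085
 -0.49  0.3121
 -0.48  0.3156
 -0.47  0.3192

£3.12

σ√T = 0.15 × 0.2887 = 0.0433
d₁ = [ln(449/459) + (0.036 − 0.053 + 0.15²/2)·0.08333] / 0.0433 = [-0.0220 − 0.0005] / 0.0433 = -0.5198 ⇒ -0.52
d₂ = d₁ − σ√T = -0.5198 − 0.0433 = -0.5631 ⇒ -0.56
e^(−qT) = e^(−0.053·0.08333) = 0.9956;  e^(−rT) = e^(−0.036·0.08333) = 0.9970
N(d₁) = N(-0.52) = 0.3015;  N(d₂) = N(-0.56) = 0.2877
C = 449·0.9956·0.3015 − 459·0.9970·0.2877 = 134.7779 − 131.6581 = 3.1197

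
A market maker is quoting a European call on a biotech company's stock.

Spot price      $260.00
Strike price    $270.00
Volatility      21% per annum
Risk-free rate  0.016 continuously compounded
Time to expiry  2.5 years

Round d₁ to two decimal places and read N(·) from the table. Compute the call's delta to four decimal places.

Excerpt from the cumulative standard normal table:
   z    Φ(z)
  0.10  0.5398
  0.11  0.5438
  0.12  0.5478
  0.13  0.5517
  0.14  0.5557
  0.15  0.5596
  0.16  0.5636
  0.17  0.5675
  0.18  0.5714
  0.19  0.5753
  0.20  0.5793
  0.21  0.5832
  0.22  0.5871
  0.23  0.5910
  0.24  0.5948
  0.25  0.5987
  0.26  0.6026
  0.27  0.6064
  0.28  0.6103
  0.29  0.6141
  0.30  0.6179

σ√T = 0.21 × 1.5811 = 0.3320
d₁ = [ln(260/270) + (0.016 + 0.21²/2)·2.5] / 0.3320 = [-0.0377 + 0.0951] / 0.3320 = 0.1728 ⇒ 0.17
N(d₁) = N(0.17) = 0.5675
Δ_call = N(d₁) = 0.5675

0.5675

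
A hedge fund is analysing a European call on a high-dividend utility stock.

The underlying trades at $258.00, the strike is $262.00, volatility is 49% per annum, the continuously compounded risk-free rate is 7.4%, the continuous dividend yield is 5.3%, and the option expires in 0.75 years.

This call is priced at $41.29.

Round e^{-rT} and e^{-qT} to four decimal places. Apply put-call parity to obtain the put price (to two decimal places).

$41.20

e^(−qT) = e^(−0.053·0.75) = 0.9610;  e^(−rT) = e^(−0.074·0.75) = 0.9460
Put-call parity: C − P = S·e^(−qT) − K·e^(−rT) = 258·0.9610 − 262·0.9460 = 247.9380 − 247.8520 = 0.0860
P = C − (C − P) = 41.29 − (0.0860) = 41.2040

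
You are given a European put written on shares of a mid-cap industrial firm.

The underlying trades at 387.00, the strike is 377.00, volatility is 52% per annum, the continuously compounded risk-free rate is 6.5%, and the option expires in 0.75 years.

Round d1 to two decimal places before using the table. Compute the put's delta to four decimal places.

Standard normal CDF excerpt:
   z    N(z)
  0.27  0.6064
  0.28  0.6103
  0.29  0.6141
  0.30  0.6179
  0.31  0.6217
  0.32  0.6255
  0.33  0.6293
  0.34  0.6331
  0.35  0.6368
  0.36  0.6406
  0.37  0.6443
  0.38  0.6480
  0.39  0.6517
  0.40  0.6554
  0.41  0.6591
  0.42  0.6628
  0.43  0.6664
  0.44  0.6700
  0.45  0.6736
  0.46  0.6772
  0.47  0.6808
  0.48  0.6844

-0.3483

σ√T = 0.52·√0.75 = 0.4503
d₁ = [ln(387/377) + (0.065 + 0.52²/2)·0.75] / 0.4503 = [0.0262 + 0.1502] / 0.4503 = 0.3916 which rounds to 0.39
N(d₁) = N(0.39) = 0.6517
Δ_put = N(d₁) − 1 = 0.6517 − 1 = -0.3483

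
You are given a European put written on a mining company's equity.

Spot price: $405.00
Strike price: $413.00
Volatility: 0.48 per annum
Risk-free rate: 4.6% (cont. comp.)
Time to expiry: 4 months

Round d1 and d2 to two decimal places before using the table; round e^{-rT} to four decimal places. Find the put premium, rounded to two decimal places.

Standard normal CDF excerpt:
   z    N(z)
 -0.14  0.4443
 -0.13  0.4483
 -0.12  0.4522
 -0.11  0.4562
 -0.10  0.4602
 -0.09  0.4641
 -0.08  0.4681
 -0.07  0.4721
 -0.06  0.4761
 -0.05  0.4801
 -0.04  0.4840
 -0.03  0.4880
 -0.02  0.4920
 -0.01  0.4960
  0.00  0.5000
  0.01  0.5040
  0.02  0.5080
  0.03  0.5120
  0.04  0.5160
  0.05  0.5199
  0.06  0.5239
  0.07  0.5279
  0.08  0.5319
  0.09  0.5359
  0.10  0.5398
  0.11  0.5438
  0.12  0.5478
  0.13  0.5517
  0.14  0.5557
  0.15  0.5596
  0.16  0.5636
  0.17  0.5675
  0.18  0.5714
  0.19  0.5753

T = 0.3333;  σ√T = 0.2771
d₁ = [ln(405/413) + (0.046 + ½·0.48²)·0.3333] / (σ√T) = (-0.0196 + 0.0537) / 0.2771 = 0.1233 → 0.12
d₂ = 0.1233 − 0.2771 = -0.1538 → -0.15
exp(−rT) = exp(−0.046·0.3333) = 0.9848
N(−d₂) = N(0.15) = 0.5596;  N(−d₁) = N(-0.12) = 0.4522
P = 413·0.9848·0.5596 − 405·0.4522 = 227.6019 − 183.1410 = 44.4609

$44.46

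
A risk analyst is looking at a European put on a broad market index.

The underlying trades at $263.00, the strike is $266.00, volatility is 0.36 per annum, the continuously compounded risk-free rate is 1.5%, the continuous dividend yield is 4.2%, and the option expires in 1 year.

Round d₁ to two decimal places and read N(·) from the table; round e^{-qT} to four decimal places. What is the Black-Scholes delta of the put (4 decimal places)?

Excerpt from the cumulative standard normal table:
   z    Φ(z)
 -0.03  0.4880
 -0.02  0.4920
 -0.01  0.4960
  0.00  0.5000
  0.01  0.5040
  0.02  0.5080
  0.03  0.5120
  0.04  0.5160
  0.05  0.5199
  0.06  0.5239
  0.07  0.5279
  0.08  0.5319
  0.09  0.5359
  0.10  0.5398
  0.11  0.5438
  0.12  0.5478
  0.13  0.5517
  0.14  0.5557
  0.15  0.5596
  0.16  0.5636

-0.4527

σ√T = 0.36 × 1.0000 = 0.3600
d₁ = [ln(263/266) + (0.015 − 0.042 + 0.36²/2)·1] / 0.3600 = [-0.0113 + 0.0378] / 0.3600 = 0.0735 which rounds to 0.07
N(d₁) = N(0.07) = 0.5279
Δ_put = e^(−qT)·(N(d₁) − 1) = 0.9589·(0.5279 − 1) = -0.4527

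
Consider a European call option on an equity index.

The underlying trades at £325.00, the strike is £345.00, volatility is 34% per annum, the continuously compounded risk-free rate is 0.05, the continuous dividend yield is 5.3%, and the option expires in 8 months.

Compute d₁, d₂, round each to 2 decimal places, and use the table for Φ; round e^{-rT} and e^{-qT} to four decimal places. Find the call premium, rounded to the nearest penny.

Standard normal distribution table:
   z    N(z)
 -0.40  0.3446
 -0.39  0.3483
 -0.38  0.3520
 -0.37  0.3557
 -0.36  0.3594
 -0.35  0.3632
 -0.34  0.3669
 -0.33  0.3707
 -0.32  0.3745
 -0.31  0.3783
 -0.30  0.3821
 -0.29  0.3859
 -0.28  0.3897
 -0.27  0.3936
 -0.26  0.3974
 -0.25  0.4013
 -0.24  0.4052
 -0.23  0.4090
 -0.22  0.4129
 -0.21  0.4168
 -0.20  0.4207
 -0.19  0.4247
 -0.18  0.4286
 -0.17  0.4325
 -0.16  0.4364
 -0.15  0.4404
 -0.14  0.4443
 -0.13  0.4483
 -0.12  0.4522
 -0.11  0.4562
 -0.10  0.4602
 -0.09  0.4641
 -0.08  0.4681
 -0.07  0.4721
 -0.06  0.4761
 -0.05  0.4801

σ√T = 0.34 × 0.8165 = 0.2776
d₁ = [ln(325/345) + (0.05 − 0.053 + 0.34²/2)·0.6667] / 0.2776 = [-0.0597 + 0.0365] / 0.2776 = -0.0835 which rounds to -0.08
d₂ = d₁ − σ√T = -0.0835 − 0.2776 = -0.3611 which rounds to -0.36
e^(−qT) = e^(−0.053·0.6667) = 0.9653;  e^(−rT) = e^(−0.05·0.6667) = 0.9672
C = 325·0.9653·N(-0.08) − 345·0.9672·N(-0.36) = 325·0.9653·0.4681 − 345·0.9672·0.3594 = 146.8535 − 119.9260 = 26.9275

£26.93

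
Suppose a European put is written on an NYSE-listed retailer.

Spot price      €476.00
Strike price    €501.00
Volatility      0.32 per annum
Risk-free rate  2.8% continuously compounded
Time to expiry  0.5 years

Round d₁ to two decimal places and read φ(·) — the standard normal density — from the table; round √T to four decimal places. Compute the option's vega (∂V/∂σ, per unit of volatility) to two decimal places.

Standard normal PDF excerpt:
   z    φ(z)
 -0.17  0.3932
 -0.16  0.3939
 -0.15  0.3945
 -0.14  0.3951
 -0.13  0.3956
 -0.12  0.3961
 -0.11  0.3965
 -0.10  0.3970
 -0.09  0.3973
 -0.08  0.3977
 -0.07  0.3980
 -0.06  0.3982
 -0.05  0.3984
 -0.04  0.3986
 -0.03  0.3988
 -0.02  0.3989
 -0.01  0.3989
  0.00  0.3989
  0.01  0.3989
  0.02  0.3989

134.09

σ√T = 0.32 × 0.7071 = 0.2263
d₁ = [ln(476/501) + (0.028 + 0.32²/2)·0.5] / 0.2263 = [-0.0512 + 0.0396] / 0.2263 = -0.0512 which rounds to -0.05
√T = √0.5 = 0.7071
φ(d₁) = φ(-0.05) = 0.3984
vega = S·φ(d₁)·√T = 476·0.3984·0.7071 = 134.0933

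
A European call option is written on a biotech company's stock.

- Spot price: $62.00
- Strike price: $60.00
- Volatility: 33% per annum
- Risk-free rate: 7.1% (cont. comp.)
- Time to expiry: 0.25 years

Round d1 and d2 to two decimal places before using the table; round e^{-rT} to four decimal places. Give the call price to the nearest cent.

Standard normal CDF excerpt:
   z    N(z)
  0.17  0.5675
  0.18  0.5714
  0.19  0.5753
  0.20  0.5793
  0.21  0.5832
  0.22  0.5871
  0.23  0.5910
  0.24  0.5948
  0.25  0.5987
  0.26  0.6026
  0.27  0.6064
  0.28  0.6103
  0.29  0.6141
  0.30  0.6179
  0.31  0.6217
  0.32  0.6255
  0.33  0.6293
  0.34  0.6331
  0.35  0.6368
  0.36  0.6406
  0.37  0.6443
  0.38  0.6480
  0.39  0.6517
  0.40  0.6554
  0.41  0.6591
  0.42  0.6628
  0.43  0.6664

T = 0.25;  σ√T = 0.1650
ln(S/K) + (r + σ²/2)T = ln(62/60) + (0.071 + 0.33²/2)·0.25 = 0.0328 + 0.0314 = 0.0642
d₁ = 0.0642 / 0.1650 = 0.3888 ⇒ 0.39
d₂ = d₁ − σ√T = 0.3888 − 0.1650 = 0.2238 ⇒ 0.22
e^(−rT) = e^(−0.071·0.25) = 0.9824
N(d₁) = N(0.39) = 0.6517;  N(d₂) = N(0.22) = 0.5871
C = 62·0.6517 − 60·0.9824·0.5871 = 40.4054 − 34.6060 = 5.7994

$5.80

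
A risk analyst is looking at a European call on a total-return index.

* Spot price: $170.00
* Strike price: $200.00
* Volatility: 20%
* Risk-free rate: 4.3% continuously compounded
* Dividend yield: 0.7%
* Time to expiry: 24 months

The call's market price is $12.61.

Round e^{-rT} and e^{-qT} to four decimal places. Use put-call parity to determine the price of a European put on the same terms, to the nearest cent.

$28.49

exp(−qT) = exp(−0.007·2) = 0.9861;  exp(−rT) = exp(−0.043·2) = 0.9176
Put-call parity: C − P = S·e^(−qT) − K·e^(−rT) = 170·0.9861 − 200·0.9176 = 167.6370 − 183.5200 = -15.8830
P = C − (C − P) = 12.61 − (-15.8830) = 28.4930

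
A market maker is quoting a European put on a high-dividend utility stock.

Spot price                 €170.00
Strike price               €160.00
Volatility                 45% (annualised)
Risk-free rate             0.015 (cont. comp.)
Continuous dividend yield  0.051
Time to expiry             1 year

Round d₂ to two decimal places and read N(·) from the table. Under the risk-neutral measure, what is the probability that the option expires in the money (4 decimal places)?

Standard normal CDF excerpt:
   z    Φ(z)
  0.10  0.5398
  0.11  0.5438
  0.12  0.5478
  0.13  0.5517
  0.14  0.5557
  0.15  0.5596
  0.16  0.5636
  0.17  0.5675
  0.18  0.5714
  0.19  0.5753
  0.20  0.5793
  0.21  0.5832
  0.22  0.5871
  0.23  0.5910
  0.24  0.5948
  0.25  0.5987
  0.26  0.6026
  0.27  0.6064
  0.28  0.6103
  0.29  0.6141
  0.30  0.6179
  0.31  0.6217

0.5675

σ√T = 0.45 × 1.0000 = 0.4500
d₁ = [ln(170/160) + (0.015 − 0.051 + ½·0.45²)·1] / (σ√T) = (0.0606 + 0.0653) / 0.4500 = 0.2797 ≈ 0.28
d₂ = 0.2797 − 0.4500 = -0.1703 ≈ -0.17
Pr(exercise) under Q = N(−d₂) = N(0.17) = 0.5675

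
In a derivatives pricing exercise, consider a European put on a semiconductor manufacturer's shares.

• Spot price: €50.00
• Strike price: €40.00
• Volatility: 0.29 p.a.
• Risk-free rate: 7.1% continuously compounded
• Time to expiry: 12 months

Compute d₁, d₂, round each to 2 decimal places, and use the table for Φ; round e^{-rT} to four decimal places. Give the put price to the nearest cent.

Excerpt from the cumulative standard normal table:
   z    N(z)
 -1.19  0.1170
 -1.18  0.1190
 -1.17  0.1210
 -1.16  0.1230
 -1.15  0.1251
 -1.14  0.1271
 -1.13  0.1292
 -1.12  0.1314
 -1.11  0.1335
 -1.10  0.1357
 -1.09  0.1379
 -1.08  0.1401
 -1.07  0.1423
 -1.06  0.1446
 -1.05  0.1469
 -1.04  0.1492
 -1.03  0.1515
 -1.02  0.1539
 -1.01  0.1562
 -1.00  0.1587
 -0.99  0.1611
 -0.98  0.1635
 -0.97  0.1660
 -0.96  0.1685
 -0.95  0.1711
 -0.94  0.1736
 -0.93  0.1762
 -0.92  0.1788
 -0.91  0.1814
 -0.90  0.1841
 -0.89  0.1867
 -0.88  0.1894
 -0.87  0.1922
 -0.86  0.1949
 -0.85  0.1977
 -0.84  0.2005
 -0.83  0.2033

σ√T = 0.29 × 1.0000 = 0.2900
ln(S/K) + (r + σ²/2)T = ln(50/40) + (0.071 + 0.29²/2)·1 = 0.2231 + 0.1130 = 0.3362
d₁ = 0.3362 / 0.2900 = 1.1593 ⇒ 1.16
d₂ = d₁ − σ√T = 1.1593 − 0.2900 = 0.8693 ⇒ 0.87
e^(−rT) = e^(−0.071·1) = 0.9315
P = 40·0.9315·N(-0.87) − 50·N(-1.16) = 40·0.9315·0.1922 − 50·0.1230 = 7.1614 − 6.1500 = 1.0114

€1.01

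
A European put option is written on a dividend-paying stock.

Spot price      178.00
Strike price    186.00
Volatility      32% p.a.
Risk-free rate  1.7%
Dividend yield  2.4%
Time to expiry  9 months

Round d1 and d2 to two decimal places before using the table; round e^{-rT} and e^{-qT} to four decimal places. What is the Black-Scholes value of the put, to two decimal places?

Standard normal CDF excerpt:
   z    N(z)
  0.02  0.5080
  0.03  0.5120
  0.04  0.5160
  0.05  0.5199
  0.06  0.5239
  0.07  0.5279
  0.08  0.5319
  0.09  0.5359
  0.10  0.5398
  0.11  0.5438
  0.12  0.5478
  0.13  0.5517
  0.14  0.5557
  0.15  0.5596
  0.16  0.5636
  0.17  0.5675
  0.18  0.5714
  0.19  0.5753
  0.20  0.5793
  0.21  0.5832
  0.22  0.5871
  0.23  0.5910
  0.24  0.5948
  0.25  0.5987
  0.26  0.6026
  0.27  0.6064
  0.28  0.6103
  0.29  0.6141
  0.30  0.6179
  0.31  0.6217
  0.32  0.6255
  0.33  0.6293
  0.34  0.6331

24.65

T = 0.75;  σ√T = 0.2771
ln(S/K) + (r − q + σ²/2)T = ln(178/186) + (0.017 − 0.024 + 0.32²/2)·0.75 = -0.0440 + 0.0331 = -0.0108
d₁ = -0.0108 / 0.2771 = -0.0390 which rounds to -0.04
d₂ = d₁ − σ√T = -0.0390 − 0.2771 = -0.3161 which rounds to -0.32
exp(−qT) = exp(−0.024·0.75) = 0.9822;  exp(−rT) = exp(−0.017·0.75) = 0.9873
N(−d₂) = N(0.32) = 0.6255;  N(−d₁) = N(0.04) = 0.5160
P = 186·0.9873·0.6255 − 178·0.9822·0.5160 = 114.8654 − 90.2131 = 24.6523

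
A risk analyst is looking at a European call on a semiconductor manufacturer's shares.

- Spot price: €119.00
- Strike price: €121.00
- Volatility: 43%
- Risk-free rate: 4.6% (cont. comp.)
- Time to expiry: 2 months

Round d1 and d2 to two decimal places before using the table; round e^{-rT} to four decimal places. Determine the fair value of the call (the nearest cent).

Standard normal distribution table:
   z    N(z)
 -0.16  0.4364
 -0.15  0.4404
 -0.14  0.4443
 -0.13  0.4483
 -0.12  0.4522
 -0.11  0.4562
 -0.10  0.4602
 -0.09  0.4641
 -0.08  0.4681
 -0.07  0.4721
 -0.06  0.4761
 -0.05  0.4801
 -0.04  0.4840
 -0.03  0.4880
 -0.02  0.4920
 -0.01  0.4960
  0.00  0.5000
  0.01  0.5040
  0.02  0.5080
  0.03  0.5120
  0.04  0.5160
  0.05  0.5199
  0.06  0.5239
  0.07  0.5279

T = 0.1667;  σ√T = 0.1755
d₁ = [ln(119/121) + (0.046 + ½·0.43²)·0.1667] / (σ√T) = (-0.0167 + 0.0231) / 0.1755 = 0.0365 ⇒ 0.04
d₂ = 0.0365 − 0.1755 = -0.1390 ⇒ -0.14
e^(−rT) = e^(−0.046·0.1667) = 0.9924
C = 119·N(0.04) − 121·0.9924·N(-0.14) = 119·0.5160 − 121·0.9924·0.4443 = 61.4040 − 53.3517 = 8.0523

€8.05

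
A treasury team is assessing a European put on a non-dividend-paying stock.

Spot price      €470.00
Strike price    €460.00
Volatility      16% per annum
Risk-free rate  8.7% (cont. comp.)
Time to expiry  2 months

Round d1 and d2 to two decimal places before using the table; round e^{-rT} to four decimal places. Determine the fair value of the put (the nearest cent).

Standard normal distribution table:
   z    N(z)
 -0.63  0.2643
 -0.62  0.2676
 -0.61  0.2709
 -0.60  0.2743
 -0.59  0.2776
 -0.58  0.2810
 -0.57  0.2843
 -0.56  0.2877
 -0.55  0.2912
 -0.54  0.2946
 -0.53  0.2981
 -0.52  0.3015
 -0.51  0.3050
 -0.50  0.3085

€4.62

T = 0.1667;  σ√T = 0.0653
d₁ = [ln(470/460) + (0.087 + 0.16²/2)·0.1667] / 0.0653 = [0.0215 + 0.0166] / 0.0653 = 0.5839 ≈ 0.58
d₂ = d₁ − σ√T = 0.5839 − 0.0653 = 0.5186 ≈ 0.52
exp(−rT) = exp(−0.087·0.1667) = 0.9856
P = 460·0.9856·N(-0.52) − 470·N(-0.58) = 460·0.9856·0.3015 − 470·0.2810 = 136.6929 − 132.0700 = 4.6229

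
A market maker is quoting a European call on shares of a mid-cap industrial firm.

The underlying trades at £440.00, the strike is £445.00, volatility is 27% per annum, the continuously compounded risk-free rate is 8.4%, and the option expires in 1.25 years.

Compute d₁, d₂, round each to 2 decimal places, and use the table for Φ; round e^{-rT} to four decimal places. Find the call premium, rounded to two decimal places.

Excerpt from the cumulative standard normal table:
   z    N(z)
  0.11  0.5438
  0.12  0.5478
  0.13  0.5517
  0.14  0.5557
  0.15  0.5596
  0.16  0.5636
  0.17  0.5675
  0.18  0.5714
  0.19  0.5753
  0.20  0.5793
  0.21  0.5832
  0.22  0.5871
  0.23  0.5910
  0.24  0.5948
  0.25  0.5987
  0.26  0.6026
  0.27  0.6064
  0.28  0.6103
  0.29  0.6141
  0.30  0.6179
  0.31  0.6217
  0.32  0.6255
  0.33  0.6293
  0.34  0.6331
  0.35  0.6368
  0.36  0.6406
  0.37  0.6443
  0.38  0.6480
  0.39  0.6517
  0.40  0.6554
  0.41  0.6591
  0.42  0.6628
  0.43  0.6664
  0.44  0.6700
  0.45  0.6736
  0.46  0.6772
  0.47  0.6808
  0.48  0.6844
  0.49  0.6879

σ√T = 0.27·√1.25 = 0.3019
ln(S/K) + (r + σ²/2)T = ln(440/445) + (0.084 + 0.27²/2)·1.25 = -0.0113 + 0.1506 = 0.1393
d₁ = 0.1393 / 0.3019 = 0.4613 which rounds to 0.46
d₂ = d₁ − σ√T = 0.4613 − 0.3019 = 0.1595 which rounds to 0.16
e^(−rT) = e^(−0.084·1.25) = 0.9003
C = 440·N(0.46) − 445·0.9003·N(0.16) = 440·0.6772 − 445·0.9003·0.5636 = 297.9680 − 225.7970 = 72.1710

£72.17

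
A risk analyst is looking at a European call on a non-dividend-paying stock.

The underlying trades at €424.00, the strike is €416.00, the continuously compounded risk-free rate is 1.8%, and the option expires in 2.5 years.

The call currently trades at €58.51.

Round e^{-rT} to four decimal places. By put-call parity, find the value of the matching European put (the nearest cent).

exp(−rT) = exp(−0.018·2.5) = 0.9560
Put-call parity: C − P = S − K·e^(−rT) = 424 − 416·0.9560 = 424 − 397.6960 = 26.3040
P = C − (C − P) = 58.51 − (26.3040) = 32.2060

€32.21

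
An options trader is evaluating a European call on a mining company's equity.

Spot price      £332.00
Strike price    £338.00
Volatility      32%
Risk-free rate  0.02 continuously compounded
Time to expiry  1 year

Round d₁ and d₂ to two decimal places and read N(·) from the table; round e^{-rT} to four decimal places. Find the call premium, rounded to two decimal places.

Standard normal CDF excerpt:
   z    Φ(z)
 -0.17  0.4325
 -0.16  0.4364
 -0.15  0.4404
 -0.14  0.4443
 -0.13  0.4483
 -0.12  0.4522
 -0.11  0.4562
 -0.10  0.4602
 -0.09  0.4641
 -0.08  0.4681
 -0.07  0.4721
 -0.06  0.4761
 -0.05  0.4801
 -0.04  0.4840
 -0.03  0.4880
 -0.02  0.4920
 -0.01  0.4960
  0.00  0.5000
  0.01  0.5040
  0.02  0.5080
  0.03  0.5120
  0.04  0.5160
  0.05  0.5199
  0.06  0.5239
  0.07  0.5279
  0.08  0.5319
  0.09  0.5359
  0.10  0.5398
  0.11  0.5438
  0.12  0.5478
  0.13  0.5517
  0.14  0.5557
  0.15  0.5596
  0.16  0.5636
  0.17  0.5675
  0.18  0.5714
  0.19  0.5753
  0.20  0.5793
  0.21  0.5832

£42.50

T = 1;  σ√T = 0.3200
d₁ = [ln(332/338) + (0.02 + 0.32²/2)·1] / 0.3200 = [-0.0179 + 0.0712] / 0.3200 = 0.1665 ≈ 0.17
d₂ = d₁ − σ√T = 0.1665 − 0.3200 = -0.1535 ≈ -0.15
e^(−rT) = e^(−0.02·1) = 0.9802
C = 332·N(0.17) − 338·0.9802·N(-0.15) = 332·0.5675 − 338·0.9802·0.4404 = 188.4100 − 145.9079 = 42.5021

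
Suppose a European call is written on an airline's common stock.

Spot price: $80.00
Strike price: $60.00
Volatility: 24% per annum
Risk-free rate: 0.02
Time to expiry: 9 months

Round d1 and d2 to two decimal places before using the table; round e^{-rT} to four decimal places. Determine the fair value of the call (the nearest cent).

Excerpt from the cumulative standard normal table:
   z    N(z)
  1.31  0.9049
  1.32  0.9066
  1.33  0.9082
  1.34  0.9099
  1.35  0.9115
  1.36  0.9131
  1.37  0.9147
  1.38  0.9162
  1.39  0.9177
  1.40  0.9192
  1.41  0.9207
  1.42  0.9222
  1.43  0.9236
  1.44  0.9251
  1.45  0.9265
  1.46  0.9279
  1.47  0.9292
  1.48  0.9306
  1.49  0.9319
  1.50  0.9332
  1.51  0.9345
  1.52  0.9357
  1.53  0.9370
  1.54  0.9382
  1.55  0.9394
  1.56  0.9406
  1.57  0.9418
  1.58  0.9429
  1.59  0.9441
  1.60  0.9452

$21.37

σ√T = 0.24·√0.75 = 0.2078
d₁ = [ln(80/60) + (0.02 + 0.24²/2)·0.75] / 0.2078 = [0.2877 + 0.0366] / 0.2078 = 1.5602 ≈ 1.56
d₂ = d₁ − σ√T = 1.5602 − 0.2078 = 1.3524 ≈ 1.35
exp(−rT) = exp(−0.02·0.75) = 0.9851
N(d₁) = N(1.56) = 0.9406;  N(d₂) = N(1.35) = 0.9115
C = 80·0.9406 − 60·0.9851·0.9115 = 75.2480 − 53.8751 = 21.3729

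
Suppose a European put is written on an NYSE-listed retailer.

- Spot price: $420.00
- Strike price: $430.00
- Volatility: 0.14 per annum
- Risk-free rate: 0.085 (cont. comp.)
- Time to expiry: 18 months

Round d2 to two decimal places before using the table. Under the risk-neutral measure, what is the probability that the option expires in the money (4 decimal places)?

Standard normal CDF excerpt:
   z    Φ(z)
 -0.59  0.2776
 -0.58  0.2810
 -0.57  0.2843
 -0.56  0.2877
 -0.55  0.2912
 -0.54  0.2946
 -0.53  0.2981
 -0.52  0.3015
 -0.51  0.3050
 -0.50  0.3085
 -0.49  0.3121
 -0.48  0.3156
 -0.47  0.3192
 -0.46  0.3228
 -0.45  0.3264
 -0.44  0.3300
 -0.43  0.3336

σ√T = 0.14·√1.5 = 0.1715
ln(S/K) + (r + σ²/2)T = ln(420/430) + (0.085 + 0.14²/2)·1.5 = -0.0235 + 0.1422 = 0.1187
d₁ = 0.1187 / 0.1715 = 0.6921 which rounds to 0.69
d₂ = d₁ − σ√T = 0.6921 − 0.1715 = 0.5206 which rounds to 0.52
Risk-neutral Pr[S_T < K] = N(−d₂) = N(-0.52) = 0.3015

0.3015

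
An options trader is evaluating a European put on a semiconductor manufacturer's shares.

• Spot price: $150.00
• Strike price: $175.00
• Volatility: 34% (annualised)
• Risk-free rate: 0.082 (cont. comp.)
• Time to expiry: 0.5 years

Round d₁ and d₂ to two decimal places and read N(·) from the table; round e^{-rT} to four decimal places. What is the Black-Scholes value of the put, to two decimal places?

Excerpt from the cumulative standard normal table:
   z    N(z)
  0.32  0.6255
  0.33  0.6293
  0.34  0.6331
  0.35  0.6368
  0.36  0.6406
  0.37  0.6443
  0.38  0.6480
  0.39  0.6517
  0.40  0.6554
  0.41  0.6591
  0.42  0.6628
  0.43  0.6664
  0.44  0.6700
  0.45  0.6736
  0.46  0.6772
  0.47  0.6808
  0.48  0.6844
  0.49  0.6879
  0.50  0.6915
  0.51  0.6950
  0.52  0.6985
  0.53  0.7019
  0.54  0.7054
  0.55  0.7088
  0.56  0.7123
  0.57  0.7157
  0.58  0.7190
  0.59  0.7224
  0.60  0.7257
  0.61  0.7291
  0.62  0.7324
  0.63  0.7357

$25.82

T = 0.5;  σ√T = 0.2404
d₁ = [ln(150/175) + (0.082 + ½·0.34²)·0.5] / (σ√T) = (-0.1542 + 0.0699) / 0.2404 = -0.3504 which rounds to -0.35
d₂ = -0.3504 − 0.2404 = -0.5909 which rounds to -0.59
e^(−rT) = e^(−0.082·0.5) = 0.9598
N(−d₂) = N(0.59) = 0.7224;  N(−d₁) = N(0.35) = 0.6368
P = 175·0.9598·0.7224 − 150·0.6368 = 121.3379 − 95.5200 = 25.8179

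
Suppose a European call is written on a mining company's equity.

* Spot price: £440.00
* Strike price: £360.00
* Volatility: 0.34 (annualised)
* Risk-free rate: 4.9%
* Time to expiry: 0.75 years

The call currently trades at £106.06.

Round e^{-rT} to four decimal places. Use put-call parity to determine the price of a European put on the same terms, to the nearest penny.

£13.06

exp(−rT) = exp(−0.049·0.75) = 0.9639
Put-call parity: C − P = S − K·e^(−rT) = 440 − 360·0.9639 = 440 − 347.0040 = 92.9960
P = C − (C − P) = 106.06 − (92.9960) = 13.0640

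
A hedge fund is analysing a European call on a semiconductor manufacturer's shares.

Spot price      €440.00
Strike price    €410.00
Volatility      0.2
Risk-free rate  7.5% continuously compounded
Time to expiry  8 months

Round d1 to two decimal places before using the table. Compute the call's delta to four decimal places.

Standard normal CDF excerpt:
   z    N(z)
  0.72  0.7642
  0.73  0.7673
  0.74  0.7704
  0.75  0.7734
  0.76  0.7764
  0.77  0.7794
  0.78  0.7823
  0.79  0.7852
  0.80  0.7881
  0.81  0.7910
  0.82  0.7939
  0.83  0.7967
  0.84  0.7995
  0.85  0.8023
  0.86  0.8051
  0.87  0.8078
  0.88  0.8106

0.7939

T = 0.6667;  σ√T = 0.1633
ln(S/K) + (r + σ²/2)T = ln(440/410) + (0.075 + 0.2²/2)·0.6667 = 0.0706 + 0.0633 = 0.1340
d₁ = 0.1340 / 0.1633 = 0.8203 ≈ 0.82
N(d₁) = N(0.82) = 0.7939
Δ_call = N(d₁) = 0.7939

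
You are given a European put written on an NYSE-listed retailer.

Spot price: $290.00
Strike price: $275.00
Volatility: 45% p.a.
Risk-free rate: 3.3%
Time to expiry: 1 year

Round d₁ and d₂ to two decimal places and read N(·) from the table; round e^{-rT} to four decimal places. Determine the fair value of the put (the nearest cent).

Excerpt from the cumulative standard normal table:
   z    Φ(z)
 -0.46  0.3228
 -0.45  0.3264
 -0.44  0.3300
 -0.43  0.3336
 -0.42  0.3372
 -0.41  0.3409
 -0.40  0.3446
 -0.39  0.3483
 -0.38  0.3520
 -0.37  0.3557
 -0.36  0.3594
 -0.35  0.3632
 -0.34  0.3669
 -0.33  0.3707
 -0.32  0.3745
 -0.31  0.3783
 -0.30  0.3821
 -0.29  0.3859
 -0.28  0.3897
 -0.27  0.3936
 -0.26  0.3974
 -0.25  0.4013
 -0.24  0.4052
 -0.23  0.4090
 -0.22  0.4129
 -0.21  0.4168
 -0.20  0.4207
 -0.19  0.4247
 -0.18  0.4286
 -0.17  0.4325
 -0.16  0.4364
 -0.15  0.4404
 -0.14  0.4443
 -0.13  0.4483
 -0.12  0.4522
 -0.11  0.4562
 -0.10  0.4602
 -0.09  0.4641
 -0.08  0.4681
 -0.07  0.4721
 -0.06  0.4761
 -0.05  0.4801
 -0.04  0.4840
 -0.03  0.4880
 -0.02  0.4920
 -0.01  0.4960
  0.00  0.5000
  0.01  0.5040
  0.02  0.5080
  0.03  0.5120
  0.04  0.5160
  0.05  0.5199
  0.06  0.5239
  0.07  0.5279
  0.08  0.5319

$38.44

T = 1;  σ√T = 0.4500
d₁ = [ln(290/275) + (0.033 + 0.45²/2)·1] / 0.4500 = [0.0531 + 0.1343] / 0.4500 = 0.4164 → 0.42
d₂ = d₁ − σ√T = 0.4164 − 0.4500 = -0.0336 → -0.03
e^(−rT) = e^(−0.033·1) = 0.9675
N(−d₂) = N(0.03) = 0.5120;  N(−d₁) = N(-0.42) = 0.3372
P = 275·0.9675·0.5120 − 290·0.3372 = 136.2240 − 97.7880 = 38.4360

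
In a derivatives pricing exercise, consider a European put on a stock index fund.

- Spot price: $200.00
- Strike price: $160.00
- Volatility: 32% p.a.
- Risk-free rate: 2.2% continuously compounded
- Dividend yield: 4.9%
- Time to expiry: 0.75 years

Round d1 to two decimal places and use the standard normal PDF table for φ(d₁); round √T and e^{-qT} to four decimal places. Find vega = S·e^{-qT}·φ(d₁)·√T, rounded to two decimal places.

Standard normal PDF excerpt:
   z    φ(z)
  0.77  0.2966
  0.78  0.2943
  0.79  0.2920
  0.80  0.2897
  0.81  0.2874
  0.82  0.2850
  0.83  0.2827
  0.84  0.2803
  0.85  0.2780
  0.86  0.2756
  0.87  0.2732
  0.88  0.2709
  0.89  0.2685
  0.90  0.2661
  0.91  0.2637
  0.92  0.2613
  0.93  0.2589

T = 0.75;  σ√T = 0.2771
d₁ = [ln(200/160) + (0.022 − 0.049 + 0.32²/2)·0.75] / 0.2771 = [0.2231 + 0.0181] / 0.2771 = 0.8707 ≈ 0.87
√T = √0.75 = 0.8660
φ(d₁) = φ(0.87) = 0.2732
exp(−qT) = exp(−0.049·0.75) = 0.9639
vega = S·exp(−qT)·φ(d₁)·√T = 200·0.9639·0.2732·0.8660 = 45.6101

45.61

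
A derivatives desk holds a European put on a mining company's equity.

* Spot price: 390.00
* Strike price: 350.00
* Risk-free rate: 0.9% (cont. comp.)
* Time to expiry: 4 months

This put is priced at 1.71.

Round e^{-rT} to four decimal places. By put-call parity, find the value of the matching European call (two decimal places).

e^(−rT) = e^(−0.009·0.3333) = 0.9970
Put-call parity: C − P = S − K·e^(−rT) = 390 − 350·0.9970 = 390 − 348.9500 = 41.0500
C = P + (C − P) = 1.71 + (41.0500) = 42.7600

42.76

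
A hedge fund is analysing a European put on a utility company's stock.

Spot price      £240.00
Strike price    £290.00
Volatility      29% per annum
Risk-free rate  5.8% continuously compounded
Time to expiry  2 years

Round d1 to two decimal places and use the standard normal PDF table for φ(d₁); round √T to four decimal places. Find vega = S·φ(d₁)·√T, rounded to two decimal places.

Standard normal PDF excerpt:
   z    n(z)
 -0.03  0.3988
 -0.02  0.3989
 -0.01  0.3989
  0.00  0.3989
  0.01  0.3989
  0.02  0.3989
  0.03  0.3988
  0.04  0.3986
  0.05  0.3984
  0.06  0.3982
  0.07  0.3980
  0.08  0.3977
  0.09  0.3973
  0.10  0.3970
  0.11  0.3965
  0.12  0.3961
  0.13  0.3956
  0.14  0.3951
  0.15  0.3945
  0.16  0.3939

σ√T = 0.29 × 1.4142 = 0.4101
ln(S/K) + (r + σ²/2)T = ln(240/290) + (0.058 + 0.29²/2)·2 = -0.1892 + 0.2001 = 0.0109
d₁ = 0.0109 / 0.4101 = 0.0265 which rounds to 0.03
√T = √2 = 1.4142
φ(d₁) = φ(0.03) = 0.3988
vega = S·φ(d₁)·√T = 240·0.3988·1.4142 = 135.3559

135.36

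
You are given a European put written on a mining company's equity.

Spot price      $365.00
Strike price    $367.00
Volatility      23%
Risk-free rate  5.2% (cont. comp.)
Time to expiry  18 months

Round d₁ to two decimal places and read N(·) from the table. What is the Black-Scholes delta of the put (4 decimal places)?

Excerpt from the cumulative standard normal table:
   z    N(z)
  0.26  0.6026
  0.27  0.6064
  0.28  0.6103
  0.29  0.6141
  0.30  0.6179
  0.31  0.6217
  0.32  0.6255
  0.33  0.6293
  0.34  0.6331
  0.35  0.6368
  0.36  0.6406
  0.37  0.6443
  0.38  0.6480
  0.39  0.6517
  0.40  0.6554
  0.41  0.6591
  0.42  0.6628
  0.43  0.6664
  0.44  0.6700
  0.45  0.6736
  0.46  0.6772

-0.3446

σ√T = 0.23 × 1.2247 = 0.2817
d₁ = [ln(365/367) + (0.052 + 0.23²/2)·1.5] / 0.2817 = [-0.0055 + 0.1177] / 0.2817 = 0.3983 → 0.40
N(d₁) = N(0.40) = 0.6554
Δ_put = N(d₁) − 1 = 0.6554 − 1 = -0.3446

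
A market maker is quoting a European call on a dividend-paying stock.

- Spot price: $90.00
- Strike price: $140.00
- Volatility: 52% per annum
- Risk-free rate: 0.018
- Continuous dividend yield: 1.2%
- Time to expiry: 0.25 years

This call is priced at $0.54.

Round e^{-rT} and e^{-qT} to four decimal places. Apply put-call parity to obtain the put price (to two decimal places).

e^(−qT) = e^(−0.012·0.25) = 0.9970;  e^(−rT) = e^(−0.018·0.25) = 0.9955
Put-call parity: C − P = S·e^(−qT) − K·e^(−rT) = 90·0.9970 − 140·0.9955 = 89.7300 − 139.3700 = -49.6400
P = C − (C − P) = 0.54 − (-49.6400) = 50.1800

$50.18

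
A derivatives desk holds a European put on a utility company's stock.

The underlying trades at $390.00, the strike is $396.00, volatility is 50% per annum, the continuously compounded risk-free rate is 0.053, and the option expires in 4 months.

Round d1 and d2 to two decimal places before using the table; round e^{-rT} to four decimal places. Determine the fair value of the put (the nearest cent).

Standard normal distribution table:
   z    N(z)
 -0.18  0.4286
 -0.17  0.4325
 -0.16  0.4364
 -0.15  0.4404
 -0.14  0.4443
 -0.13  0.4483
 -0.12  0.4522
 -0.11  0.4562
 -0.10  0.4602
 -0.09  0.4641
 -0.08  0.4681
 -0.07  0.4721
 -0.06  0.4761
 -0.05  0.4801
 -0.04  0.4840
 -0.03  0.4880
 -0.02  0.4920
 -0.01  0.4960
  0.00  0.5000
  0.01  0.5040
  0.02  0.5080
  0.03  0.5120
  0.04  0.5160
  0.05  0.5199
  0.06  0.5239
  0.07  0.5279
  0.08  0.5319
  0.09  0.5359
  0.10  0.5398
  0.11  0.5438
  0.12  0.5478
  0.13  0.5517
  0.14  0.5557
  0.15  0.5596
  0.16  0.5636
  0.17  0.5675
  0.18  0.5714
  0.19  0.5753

$44.45

σ√T = 0.5 × 0.5774 = 0.2887
d₁ = [ln(390/396) + (0.053 + 0.5²/2)·0.3333] / 0.2887 = [-0.0153 + 0.0593] / 0.2887 = 0.1526 → 0.15
d₂ = d₁ − σ√T = 0.1526 − 0.2887 = -0.1360 → -0.14
exp(−rT) = exp(−0.053·0.3333) = 0.9825
N(−d₂) = N(0.14) = 0.5557;  N(−d₁) = N(-0.15) = 0.4404
P = 396·0.9825·0.5557 − 390·0.4404 = 216.2062 − 171.7560 = 44.4502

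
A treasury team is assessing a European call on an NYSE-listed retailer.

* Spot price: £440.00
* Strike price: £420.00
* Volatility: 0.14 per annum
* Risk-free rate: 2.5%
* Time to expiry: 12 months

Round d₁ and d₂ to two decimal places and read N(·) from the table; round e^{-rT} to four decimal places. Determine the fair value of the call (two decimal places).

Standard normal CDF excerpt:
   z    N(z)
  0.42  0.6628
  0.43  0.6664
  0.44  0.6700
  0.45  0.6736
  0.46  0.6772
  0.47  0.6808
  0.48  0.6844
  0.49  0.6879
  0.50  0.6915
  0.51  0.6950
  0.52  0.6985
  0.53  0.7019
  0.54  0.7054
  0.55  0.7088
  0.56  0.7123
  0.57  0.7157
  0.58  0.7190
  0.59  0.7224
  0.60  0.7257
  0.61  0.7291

£41.91

σ√T = 0.14 × 1.0000 = 0.1400
d₁ = [ln(440/420) + (0.025 + ½·0.14²)·1] / (σ√T) = (0.0465 + 0.0348) / 0.1400 = 0.5809 ≈ 0.58
d₂ = 0.5809 − 0.1400 = 0.4409 ≈ 0.44
e^(−rT) = e^(−0.025·1) = 0.9753
N(d₁) = N(0.58) = 0.7190;  N(d₂) = N(0.44) = 0.6700
C = 440·0.7190 − 420·0.9753·0.6700 = 316.3600 − 274.4494 = 41.9106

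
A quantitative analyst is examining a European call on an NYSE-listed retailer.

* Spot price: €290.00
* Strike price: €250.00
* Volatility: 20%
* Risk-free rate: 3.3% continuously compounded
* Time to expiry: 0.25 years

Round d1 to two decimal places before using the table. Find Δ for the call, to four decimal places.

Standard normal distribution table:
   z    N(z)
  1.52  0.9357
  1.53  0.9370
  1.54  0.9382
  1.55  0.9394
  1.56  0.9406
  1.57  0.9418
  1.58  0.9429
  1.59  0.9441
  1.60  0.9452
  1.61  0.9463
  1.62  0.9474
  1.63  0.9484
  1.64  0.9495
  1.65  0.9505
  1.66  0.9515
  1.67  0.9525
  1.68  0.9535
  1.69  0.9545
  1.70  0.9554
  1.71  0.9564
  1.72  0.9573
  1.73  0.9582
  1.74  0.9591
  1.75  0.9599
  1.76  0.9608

0.9474

T = 0.25;  σ√T = 0.1000
d₁ = [ln(290/250) + (0.033 + 0.2²/2)·0.25] / 0.1000 = [0.1484 + 0.0133] / 0.1000 = 1.6167 → 1.62
N(d₁) = N(1.62) = 0.9474
Δ_call = N(d₁) = 0.9474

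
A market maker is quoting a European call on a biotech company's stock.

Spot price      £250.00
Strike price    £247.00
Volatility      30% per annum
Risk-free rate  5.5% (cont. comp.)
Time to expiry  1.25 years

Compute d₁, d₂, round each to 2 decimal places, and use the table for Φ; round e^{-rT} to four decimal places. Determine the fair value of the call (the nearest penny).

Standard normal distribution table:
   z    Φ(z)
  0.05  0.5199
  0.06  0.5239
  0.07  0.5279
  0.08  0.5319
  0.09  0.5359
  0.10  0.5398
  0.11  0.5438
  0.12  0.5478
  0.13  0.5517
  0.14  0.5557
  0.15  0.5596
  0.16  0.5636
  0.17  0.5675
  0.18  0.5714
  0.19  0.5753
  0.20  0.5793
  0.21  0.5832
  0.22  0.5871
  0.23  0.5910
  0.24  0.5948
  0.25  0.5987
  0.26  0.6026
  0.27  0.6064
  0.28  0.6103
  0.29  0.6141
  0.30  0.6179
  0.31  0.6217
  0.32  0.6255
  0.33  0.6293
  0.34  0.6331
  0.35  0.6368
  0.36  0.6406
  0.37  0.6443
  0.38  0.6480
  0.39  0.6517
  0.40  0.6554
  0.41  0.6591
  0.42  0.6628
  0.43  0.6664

σ√T = 0.3·√1.25 = 0.3354
ln(S/K) + (r + σ²/2)T = ln(250/247) + (0.055 + 0.3²/2)·1.25 = 0.0121 + 0.1250 = 0.1371
d₁ = 0.1371 / 0.3354 = 0.4087 → 0.41
d₂ = d₁ − σ√T = 0.4087 − 0.3354 = 0.0733 → 0.07
exp(−rT) = exp(−0.055·1.25) = 0.9336
C = 250·N(0.41) − 247·0.9336·N(0.07) = 250·0.6591 − 247·0.9336·0.5279 = 164.7750 − 121.7333 = 43.0417

£43.04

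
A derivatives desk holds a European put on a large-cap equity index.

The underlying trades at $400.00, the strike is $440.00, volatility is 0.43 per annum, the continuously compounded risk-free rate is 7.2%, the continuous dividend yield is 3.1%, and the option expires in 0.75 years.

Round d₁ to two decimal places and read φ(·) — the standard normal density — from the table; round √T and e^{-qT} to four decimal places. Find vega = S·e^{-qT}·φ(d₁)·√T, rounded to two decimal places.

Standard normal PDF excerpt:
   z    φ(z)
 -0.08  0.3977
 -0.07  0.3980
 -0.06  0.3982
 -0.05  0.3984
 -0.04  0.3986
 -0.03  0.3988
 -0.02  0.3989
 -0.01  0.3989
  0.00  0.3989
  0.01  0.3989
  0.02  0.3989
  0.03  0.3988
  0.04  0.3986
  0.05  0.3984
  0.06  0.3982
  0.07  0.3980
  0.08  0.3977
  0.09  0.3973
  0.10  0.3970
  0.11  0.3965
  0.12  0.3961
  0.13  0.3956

T = 0.75;  σ√T = 0.3724
d₁ = [ln(400/440) + (0.072 − 0.031 + 0.43²/2)·0.75] / 0.3724 = [-0.0953 + 0.1001] / 0.3724 = 0.0128 ⇒ 0.01
√T = √0.75 = 0.8660
φ(d₁) = φ(0.01) = 0.3989
exp(−qT) = exp(−0.031·0.75) = 0.9770
vega = S·exp(−qT)·φ(d₁)·√T = 400·0.9770·0.3989·0.8660 = 135.0008
(Call and put vega coincide under Black-Scholes.)

135.00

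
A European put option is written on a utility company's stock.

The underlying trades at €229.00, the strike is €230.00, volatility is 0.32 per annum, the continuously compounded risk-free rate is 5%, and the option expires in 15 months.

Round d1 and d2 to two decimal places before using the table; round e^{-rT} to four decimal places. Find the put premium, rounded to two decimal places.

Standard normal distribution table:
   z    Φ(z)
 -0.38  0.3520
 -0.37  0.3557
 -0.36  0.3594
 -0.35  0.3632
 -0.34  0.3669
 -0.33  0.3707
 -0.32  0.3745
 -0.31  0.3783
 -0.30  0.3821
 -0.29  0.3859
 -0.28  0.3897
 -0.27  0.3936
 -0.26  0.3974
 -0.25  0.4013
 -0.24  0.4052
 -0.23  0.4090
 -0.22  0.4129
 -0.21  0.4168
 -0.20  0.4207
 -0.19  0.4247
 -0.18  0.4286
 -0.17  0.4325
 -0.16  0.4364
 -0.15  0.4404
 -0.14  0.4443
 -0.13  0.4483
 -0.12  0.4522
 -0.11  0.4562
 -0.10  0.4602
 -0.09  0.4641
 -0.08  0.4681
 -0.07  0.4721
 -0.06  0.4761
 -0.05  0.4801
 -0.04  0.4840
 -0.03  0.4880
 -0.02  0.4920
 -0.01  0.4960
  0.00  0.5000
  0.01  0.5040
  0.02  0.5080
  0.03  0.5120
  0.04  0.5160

σ√T = 0.32 × 1.1180 = 0.3578
ln(S/K) + (r + σ²/2)T = ln(229/230) + (0.05 + 0.32²/2)·1.25 = -0.0044 + 0.1265 = 0.1221
d₁ = 0.1221 / 0.3578 = 0.3414 which rounds to 0.34
d₂ = d₁ − σ√T = 0.3414 − 0.3578 = -0.0164 which rounds to -0.02
exp(−rT) = exp(−0.05·1.25) = 0.9394
P = 230·0.9394·N(0.02) − 229·N(-0.34) = 230·0.9394·0.5080 − 229·0.3669 = 109.7595 − 84.0201 = 25.7394

€25.74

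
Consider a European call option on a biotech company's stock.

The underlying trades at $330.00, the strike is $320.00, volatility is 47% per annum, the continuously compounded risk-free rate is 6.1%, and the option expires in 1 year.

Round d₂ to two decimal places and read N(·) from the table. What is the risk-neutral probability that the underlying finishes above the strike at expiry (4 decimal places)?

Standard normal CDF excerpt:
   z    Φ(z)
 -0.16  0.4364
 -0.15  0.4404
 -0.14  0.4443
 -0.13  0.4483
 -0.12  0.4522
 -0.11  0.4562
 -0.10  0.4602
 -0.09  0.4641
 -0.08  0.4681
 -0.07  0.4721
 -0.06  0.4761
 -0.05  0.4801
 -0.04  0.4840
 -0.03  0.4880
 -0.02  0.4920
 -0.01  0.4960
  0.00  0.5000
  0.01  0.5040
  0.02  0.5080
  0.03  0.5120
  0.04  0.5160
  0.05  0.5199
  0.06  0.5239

σ√T = 0.47 × 1.0000 = 0.4700
d₁ = [ln(330/320) + (0.061 + 0.47²/2)·1] / 0.4700 = [0.0308 + 0.1714] / 0.4700 = 0.4303 which rounds to 0.43
d₂ = d₁ − σ√T = 0.4303 − 0.4700 = -0.0397 which rounds to -0.04
Pr(exercise) under Q = N(d₂) = 0.4840

0.4840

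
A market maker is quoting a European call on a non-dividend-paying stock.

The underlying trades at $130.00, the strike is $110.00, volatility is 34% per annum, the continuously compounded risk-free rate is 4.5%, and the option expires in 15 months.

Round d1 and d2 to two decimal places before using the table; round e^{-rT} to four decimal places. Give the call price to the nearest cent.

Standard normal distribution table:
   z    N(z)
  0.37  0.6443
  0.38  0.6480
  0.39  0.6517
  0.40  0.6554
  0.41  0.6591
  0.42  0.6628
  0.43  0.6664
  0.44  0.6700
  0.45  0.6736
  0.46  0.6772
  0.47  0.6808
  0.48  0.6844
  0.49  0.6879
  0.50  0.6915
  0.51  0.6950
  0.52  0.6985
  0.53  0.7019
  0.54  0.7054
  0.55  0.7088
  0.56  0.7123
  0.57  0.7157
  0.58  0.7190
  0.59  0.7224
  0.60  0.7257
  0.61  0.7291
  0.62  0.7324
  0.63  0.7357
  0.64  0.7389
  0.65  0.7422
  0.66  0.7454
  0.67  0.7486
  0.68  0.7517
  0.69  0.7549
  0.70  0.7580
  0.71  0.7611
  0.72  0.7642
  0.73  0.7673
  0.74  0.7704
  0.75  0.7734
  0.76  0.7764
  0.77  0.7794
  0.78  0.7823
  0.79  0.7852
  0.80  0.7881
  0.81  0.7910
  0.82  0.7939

$33.55

σ√T = 0.34 × 1.1180 = 0.3801
d₁ = [ln(130/110) + (0.045 + 0.34²/2)·1.25] / 0.3801 = [0.1671 + 0.1285] / 0.3801 = 0.7775 ≈ 0.78
d₂ = d₁ − σ√T = 0.7775 − 0.3801 = 0.3974 ≈ 0.40
e^(−rT) = e^(−0.045·1.25) = 0.9453
C = 130·N(0.78) − 110·0.9453·N(0.40) = 130·0.7823 − 110·0.9453·0.6554 = 101.6990 − 68.1505 = 33.5485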